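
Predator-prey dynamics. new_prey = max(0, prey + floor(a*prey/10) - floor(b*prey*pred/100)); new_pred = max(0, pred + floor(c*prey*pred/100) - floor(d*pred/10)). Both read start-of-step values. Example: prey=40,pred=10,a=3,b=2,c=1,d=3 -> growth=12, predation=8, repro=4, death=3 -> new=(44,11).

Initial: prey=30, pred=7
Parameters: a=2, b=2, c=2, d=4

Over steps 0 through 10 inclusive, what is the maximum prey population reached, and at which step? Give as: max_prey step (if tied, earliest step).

Step 1: prey: 30+6-4=32; pred: 7+4-2=9
Step 2: prey: 32+6-5=33; pred: 9+5-3=11
Step 3: prey: 33+6-7=32; pred: 11+7-4=14
Step 4: prey: 32+6-8=30; pred: 14+8-5=17
Step 5: prey: 30+6-10=26; pred: 17+10-6=21
Step 6: prey: 26+5-10=21; pred: 21+10-8=23
Step 7: prey: 21+4-9=16; pred: 23+9-9=23
Step 8: prey: 16+3-7=12; pred: 23+7-9=21
Step 9: prey: 12+2-5=9; pred: 21+5-8=18
Step 10: prey: 9+1-3=7; pred: 18+3-7=14
Max prey = 33 at step 2

Answer: 33 2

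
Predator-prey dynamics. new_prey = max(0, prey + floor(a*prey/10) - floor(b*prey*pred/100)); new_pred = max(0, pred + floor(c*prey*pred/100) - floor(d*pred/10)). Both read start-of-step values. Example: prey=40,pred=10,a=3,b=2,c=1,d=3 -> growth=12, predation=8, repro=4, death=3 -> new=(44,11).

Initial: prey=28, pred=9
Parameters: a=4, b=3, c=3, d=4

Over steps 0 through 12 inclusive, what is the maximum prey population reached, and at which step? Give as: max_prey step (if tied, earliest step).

Step 1: prey: 28+11-7=32; pred: 9+7-3=13
Step 2: prey: 32+12-12=32; pred: 13+12-5=20
Step 3: prey: 32+12-19=25; pred: 20+19-8=31
Step 4: prey: 25+10-23=12; pred: 31+23-12=42
Step 5: prey: 12+4-15=1; pred: 42+15-16=41
Step 6: prey: 1+0-1=0; pred: 41+1-16=26
Step 7: prey: 0+0-0=0; pred: 26+0-10=16
Step 8: prey: 0+0-0=0; pred: 16+0-6=10
Step 9: prey: 0+0-0=0; pred: 10+0-4=6
Step 10: prey: 0+0-0=0; pred: 6+0-2=4
Step 11: prey: 0+0-0=0; pred: 4+0-1=3
Step 12: prey: 0+0-0=0; pred: 3+0-1=2
Max prey = 32 at step 1

Answer: 32 1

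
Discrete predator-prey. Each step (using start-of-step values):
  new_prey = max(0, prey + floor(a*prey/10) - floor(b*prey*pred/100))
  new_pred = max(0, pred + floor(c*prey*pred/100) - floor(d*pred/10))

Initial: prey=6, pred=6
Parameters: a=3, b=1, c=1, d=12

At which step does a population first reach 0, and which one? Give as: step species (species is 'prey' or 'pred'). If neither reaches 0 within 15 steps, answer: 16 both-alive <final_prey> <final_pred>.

Answer: 1 pred

Derivation:
Step 1: prey: 6+1-0=7; pred: 6+0-7=0
First extinction: pred at step 1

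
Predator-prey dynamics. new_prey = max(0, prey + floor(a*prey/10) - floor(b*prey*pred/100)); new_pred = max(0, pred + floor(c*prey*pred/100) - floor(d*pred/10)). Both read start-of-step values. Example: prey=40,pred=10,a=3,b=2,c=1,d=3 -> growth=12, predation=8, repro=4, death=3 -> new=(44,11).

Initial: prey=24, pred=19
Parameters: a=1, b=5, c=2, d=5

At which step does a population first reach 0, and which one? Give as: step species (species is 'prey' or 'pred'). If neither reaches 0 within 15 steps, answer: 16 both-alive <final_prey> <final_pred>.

Step 1: prey: 24+2-22=4; pred: 19+9-9=19
Step 2: prey: 4+0-3=1; pred: 19+1-9=11
Step 3: prey: 1+0-0=1; pred: 11+0-5=6
Step 4: prey: 1+0-0=1; pred: 6+0-3=3
Step 5: prey: 1+0-0=1; pred: 3+0-1=2
Step 6: prey: 1+0-0=1; pred: 2+0-1=1
Step 7: prey: 1+0-0=1; pred: 1+0-0=1
Steps 8-15: state stable at prey=1, pred=1 (no change)
No extinction within 15 steps

Answer: 16 both-alive 1 1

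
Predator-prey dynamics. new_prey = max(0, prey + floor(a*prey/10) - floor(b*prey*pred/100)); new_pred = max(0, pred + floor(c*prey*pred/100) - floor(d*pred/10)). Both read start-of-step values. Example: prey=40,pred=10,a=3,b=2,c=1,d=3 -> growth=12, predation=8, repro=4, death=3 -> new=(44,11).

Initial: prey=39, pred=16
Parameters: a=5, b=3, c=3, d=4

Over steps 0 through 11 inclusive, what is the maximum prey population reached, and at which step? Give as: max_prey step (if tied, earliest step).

Step 1: prey: 39+19-18=40; pred: 16+18-6=28
Step 2: prey: 40+20-33=27; pred: 28+33-11=50
Step 3: prey: 27+13-40=0; pred: 50+40-20=70
Step 4: prey: 0+0-0=0; pred: 70+0-28=42
Step 5: prey: 0+0-0=0; pred: 42+0-16=26
Step 6: prey: 0+0-0=0; pred: 26+0-10=16
Step 7: prey: 0+0-0=0; pred: 16+0-6=10
Step 8: prey: 0+0-0=0; pred: 10+0-4=6
Step 9: prey: 0+0-0=0; pred: 6+0-2=4
Step 10: prey: 0+0-0=0; pred: 4+0-1=3
Step 11: prey: 0+0-0=0; pred: 3+0-1=2
Max prey = 40 at step 1

Answer: 40 1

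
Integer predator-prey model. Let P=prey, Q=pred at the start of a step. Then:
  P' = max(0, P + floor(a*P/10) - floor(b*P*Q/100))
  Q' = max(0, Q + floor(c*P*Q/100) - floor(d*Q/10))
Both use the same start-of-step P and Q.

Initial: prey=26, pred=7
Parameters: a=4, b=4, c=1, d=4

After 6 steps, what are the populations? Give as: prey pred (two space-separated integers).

Answer: 76 6

Derivation:
Step 1: prey: 26+10-7=29; pred: 7+1-2=6
Step 2: prey: 29+11-6=34; pred: 6+1-2=5
Step 3: prey: 34+13-6=41; pred: 5+1-2=4
Step 4: prey: 41+16-6=51; pred: 4+1-1=4
Step 5: prey: 51+20-8=63; pred: 4+2-1=5
Step 6: prey: 63+25-12=76; pred: 5+3-2=6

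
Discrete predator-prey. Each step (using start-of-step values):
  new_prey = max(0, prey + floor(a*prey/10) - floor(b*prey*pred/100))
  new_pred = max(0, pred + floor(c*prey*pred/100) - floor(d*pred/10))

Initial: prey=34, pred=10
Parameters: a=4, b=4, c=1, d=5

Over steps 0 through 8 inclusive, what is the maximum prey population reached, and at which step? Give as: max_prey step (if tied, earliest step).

Answer: 96 8

Derivation:
Step 1: prey: 34+13-13=34; pred: 10+3-5=8
Step 2: prey: 34+13-10=37; pred: 8+2-4=6
Step 3: prey: 37+14-8=43; pred: 6+2-3=5
Step 4: prey: 43+17-8=52; pred: 5+2-2=5
Step 5: prey: 52+20-10=62; pred: 5+2-2=5
Step 6: prey: 62+24-12=74; pred: 5+3-2=6
Step 7: prey: 74+29-17=86; pred: 6+4-3=7
Step 8: prey: 86+34-24=96; pred: 7+6-3=10
Max prey = 96 at step 8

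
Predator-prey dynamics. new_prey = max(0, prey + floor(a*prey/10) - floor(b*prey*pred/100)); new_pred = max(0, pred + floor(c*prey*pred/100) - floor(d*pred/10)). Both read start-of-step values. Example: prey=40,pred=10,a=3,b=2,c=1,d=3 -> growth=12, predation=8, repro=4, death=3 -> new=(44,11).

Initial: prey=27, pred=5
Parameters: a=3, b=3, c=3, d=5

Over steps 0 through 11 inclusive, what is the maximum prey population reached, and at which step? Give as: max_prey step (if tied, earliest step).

Step 1: prey: 27+8-4=31; pred: 5+4-2=7
Step 2: prey: 31+9-6=34; pred: 7+6-3=10
Step 3: prey: 34+10-10=34; pred: 10+10-5=15
Step 4: prey: 34+10-15=29; pred: 15+15-7=23
Step 5: prey: 29+8-20=17; pred: 23+20-11=32
Step 6: prey: 17+5-16=6; pred: 32+16-16=32
Step 7: prey: 6+1-5=2; pred: 32+5-16=21
Step 8: prey: 2+0-1=1; pred: 21+1-10=12
Step 9: prey: 1+0-0=1; pred: 12+0-6=6
Step 10: prey: 1+0-0=1; pred: 6+0-3=3
Step 11: prey: 1+0-0=1; pred: 3+0-1=2
Max prey = 34 at step 2

Answer: 34 2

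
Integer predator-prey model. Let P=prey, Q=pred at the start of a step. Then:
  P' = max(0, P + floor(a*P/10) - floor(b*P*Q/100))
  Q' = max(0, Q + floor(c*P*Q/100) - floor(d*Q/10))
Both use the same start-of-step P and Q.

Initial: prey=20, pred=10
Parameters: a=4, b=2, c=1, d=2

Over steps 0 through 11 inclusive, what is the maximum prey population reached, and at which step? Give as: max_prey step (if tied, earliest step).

Step 1: prey: 20+8-4=24; pred: 10+2-2=10
Step 2: prey: 24+9-4=29; pred: 10+2-2=10
Step 3: prey: 29+11-5=35; pred: 10+2-2=10
Step 4: prey: 35+14-7=42; pred: 10+3-2=11
Step 5: prey: 42+16-9=49; pred: 11+4-2=13
Step 6: prey: 49+19-12=56; pred: 13+6-2=17
Step 7: prey: 56+22-19=59; pred: 17+9-3=23
Step 8: prey: 59+23-27=55; pred: 23+13-4=32
Step 9: prey: 55+22-35=42; pred: 32+17-6=43
Step 10: prey: 42+16-36=22; pred: 43+18-8=53
Step 11: prey: 22+8-23=7; pred: 53+11-10=54
Max prey = 59 at step 7

Answer: 59 7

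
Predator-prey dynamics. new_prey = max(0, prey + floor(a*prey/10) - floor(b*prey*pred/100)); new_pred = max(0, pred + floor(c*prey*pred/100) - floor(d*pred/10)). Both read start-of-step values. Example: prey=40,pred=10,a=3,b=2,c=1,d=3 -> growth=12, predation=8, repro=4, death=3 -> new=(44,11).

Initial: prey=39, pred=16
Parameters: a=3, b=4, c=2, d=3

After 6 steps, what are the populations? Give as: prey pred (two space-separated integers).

Step 1: prey: 39+11-24=26; pred: 16+12-4=24
Step 2: prey: 26+7-24=9; pred: 24+12-7=29
Step 3: prey: 9+2-10=1; pred: 29+5-8=26
Step 4: prey: 1+0-1=0; pred: 26+0-7=19
Step 5: prey: 0+0-0=0; pred: 19+0-5=14
Step 6: prey: 0+0-0=0; pred: 14+0-4=10

Answer: 0 10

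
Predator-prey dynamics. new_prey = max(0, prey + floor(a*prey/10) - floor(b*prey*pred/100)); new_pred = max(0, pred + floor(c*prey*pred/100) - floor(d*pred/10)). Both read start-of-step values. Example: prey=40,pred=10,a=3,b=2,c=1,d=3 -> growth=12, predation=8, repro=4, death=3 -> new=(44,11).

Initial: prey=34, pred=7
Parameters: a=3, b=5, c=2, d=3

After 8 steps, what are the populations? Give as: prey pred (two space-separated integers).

Answer: 2 7

Derivation:
Step 1: prey: 34+10-11=33; pred: 7+4-2=9
Step 2: prey: 33+9-14=28; pred: 9+5-2=12
Step 3: prey: 28+8-16=20; pred: 12+6-3=15
Step 4: prey: 20+6-15=11; pred: 15+6-4=17
Step 5: prey: 11+3-9=5; pred: 17+3-5=15
Step 6: prey: 5+1-3=3; pred: 15+1-4=12
Step 7: prey: 3+0-1=2; pred: 12+0-3=9
Step 8: prey: 2+0-0=2; pred: 9+0-2=7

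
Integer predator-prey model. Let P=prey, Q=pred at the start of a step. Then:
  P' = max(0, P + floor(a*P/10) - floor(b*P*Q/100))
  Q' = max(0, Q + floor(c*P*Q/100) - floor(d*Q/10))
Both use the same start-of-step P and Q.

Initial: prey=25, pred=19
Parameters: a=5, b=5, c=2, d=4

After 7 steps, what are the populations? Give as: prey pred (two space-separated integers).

Step 1: prey: 25+12-23=14; pred: 19+9-7=21
Step 2: prey: 14+7-14=7; pred: 21+5-8=18
Step 3: prey: 7+3-6=4; pred: 18+2-7=13
Step 4: prey: 4+2-2=4; pred: 13+1-5=9
Step 5: prey: 4+2-1=5; pred: 9+0-3=6
Step 6: prey: 5+2-1=6; pred: 6+0-2=4
Step 7: prey: 6+3-1=8; pred: 4+0-1=3

Answer: 8 3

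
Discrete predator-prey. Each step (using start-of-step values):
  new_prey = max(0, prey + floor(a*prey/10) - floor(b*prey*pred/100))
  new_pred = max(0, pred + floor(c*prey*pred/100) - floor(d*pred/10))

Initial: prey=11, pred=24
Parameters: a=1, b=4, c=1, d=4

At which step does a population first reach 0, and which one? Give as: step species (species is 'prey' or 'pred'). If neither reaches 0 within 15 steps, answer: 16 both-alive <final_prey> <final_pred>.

Step 1: prey: 11+1-10=2; pred: 24+2-9=17
Step 2: prey: 2+0-1=1; pred: 17+0-6=11
Step 3: prey: 1+0-0=1; pred: 11+0-4=7
Step 4: prey: 1+0-0=1; pred: 7+0-2=5
Step 5: prey: 1+0-0=1; pred: 5+0-2=3
Step 6: prey: 1+0-0=1; pred: 3+0-1=2
Step 7: prey: 1+0-0=1; pred: 2+0-0=2
Steps 8-15: state stable at prey=1, pred=2 (no change)
No extinction within 15 steps

Answer: 16 both-alive 1 2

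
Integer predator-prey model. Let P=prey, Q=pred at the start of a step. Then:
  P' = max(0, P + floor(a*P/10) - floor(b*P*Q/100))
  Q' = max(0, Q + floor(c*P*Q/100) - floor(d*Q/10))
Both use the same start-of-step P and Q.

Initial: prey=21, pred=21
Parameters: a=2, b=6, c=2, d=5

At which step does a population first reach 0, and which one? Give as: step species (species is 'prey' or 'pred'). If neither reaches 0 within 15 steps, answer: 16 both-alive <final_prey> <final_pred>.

Answer: 1 prey

Derivation:
Step 1: prey: 21+4-26=0; pred: 21+8-10=19
First extinction: prey at step 1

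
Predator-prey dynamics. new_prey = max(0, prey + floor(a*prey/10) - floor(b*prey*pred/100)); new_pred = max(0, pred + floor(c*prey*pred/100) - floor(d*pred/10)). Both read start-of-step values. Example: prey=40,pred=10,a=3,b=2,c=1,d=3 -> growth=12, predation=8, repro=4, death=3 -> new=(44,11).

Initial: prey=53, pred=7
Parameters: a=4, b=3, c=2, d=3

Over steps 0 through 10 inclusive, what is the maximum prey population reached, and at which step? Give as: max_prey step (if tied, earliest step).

Answer: 66 2

Derivation:
Step 1: prey: 53+21-11=63; pred: 7+7-2=12
Step 2: prey: 63+25-22=66; pred: 12+15-3=24
Step 3: prey: 66+26-47=45; pred: 24+31-7=48
Step 4: prey: 45+18-64=0; pred: 48+43-14=77
Step 5: prey: 0+0-0=0; pred: 77+0-23=54
Step 6: prey: 0+0-0=0; pred: 54+0-16=38
Step 7: prey: 0+0-0=0; pred: 38+0-11=27
Step 8: prey: 0+0-0=0; pred: 27+0-8=19
Step 9: prey: 0+0-0=0; pred: 19+0-5=14
Step 10: prey: 0+0-0=0; pred: 14+0-4=10
Max prey = 66 at step 2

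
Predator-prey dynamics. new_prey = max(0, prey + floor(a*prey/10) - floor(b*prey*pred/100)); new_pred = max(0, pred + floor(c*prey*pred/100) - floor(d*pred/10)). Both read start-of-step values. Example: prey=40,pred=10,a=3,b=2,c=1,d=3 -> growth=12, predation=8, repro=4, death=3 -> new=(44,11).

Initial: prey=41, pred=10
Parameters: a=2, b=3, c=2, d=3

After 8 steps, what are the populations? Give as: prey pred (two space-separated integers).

Answer: 1 9

Derivation:
Step 1: prey: 41+8-12=37; pred: 10+8-3=15
Step 2: prey: 37+7-16=28; pred: 15+11-4=22
Step 3: prey: 28+5-18=15; pred: 22+12-6=28
Step 4: prey: 15+3-12=6; pred: 28+8-8=28
Step 5: prey: 6+1-5=2; pred: 28+3-8=23
Step 6: prey: 2+0-1=1; pred: 23+0-6=17
Step 7: prey: 1+0-0=1; pred: 17+0-5=12
Step 8: prey: 1+0-0=1; pred: 12+0-3=9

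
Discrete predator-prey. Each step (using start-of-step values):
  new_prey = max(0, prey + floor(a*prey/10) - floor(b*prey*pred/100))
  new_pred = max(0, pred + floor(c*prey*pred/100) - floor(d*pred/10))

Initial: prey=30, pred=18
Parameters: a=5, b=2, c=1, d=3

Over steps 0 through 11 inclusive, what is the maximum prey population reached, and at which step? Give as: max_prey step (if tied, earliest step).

Answer: 50 5

Derivation:
Step 1: prey: 30+15-10=35; pred: 18+5-5=18
Step 2: prey: 35+17-12=40; pred: 18+6-5=19
Step 3: prey: 40+20-15=45; pred: 19+7-5=21
Step 4: prey: 45+22-18=49; pred: 21+9-6=24
Step 5: prey: 49+24-23=50; pred: 24+11-7=28
Step 6: prey: 50+25-28=47; pred: 28+14-8=34
Step 7: prey: 47+23-31=39; pred: 34+15-10=39
Step 8: prey: 39+19-30=28; pred: 39+15-11=43
Step 9: prey: 28+14-24=18; pred: 43+12-12=43
Step 10: prey: 18+9-15=12; pred: 43+7-12=38
Step 11: prey: 12+6-9=9; pred: 38+4-11=31
Max prey = 50 at step 5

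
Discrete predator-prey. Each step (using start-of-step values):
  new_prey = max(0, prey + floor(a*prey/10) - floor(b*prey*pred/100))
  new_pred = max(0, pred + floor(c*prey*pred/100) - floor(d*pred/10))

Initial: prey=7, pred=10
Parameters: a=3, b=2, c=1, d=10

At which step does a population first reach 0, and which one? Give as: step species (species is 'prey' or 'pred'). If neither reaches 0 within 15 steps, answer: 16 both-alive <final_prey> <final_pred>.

Step 1: prey: 7+2-1=8; pred: 10+0-10=0
First extinction: pred at step 1

Answer: 1 pred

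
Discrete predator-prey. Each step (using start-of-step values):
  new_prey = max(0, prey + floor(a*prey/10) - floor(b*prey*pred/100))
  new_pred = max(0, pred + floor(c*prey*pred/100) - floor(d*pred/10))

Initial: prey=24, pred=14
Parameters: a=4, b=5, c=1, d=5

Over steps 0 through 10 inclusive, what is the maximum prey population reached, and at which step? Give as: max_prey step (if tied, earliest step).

Answer: 120 10

Derivation:
Step 1: prey: 24+9-16=17; pred: 14+3-7=10
Step 2: prey: 17+6-8=15; pred: 10+1-5=6
Step 3: prey: 15+6-4=17; pred: 6+0-3=3
Step 4: prey: 17+6-2=21; pred: 3+0-1=2
Step 5: prey: 21+8-2=27; pred: 2+0-1=1
Step 6: prey: 27+10-1=36; pred: 1+0-0=1
Step 7: prey: 36+14-1=49; pred: 1+0-0=1
Step 8: prey: 49+19-2=66; pred: 1+0-0=1
Step 9: prey: 66+26-3=89; pred: 1+0-0=1
Step 10: prey: 89+35-4=120; pred: 1+0-0=1
Max prey = 120 at step 10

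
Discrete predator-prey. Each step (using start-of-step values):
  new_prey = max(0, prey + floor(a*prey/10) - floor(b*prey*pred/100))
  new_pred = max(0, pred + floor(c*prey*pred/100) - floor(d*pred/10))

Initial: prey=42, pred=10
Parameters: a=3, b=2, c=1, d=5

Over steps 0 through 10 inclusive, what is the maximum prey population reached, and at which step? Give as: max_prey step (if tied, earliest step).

Answer: 80 7

Derivation:
Step 1: prey: 42+12-8=46; pred: 10+4-5=9
Step 2: prey: 46+13-8=51; pred: 9+4-4=9
Step 3: prey: 51+15-9=57; pred: 9+4-4=9
Step 4: prey: 57+17-10=64; pred: 9+5-4=10
Step 5: prey: 64+19-12=71; pred: 10+6-5=11
Step 6: prey: 71+21-15=77; pred: 11+7-5=13
Step 7: prey: 77+23-20=80; pred: 13+10-6=17
Step 8: prey: 80+24-27=77; pred: 17+13-8=22
Step 9: prey: 77+23-33=67; pred: 22+16-11=27
Step 10: prey: 67+20-36=51; pred: 27+18-13=32
Max prey = 80 at step 7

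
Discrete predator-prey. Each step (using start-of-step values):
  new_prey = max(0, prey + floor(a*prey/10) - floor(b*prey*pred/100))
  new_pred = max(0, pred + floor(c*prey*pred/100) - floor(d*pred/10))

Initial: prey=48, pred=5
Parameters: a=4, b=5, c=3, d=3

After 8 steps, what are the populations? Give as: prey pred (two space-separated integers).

Answer: 0 12

Derivation:
Step 1: prey: 48+19-12=55; pred: 5+7-1=11
Step 2: prey: 55+22-30=47; pred: 11+18-3=26
Step 3: prey: 47+18-61=4; pred: 26+36-7=55
Step 4: prey: 4+1-11=0; pred: 55+6-16=45
Step 5: prey: 0+0-0=0; pred: 45+0-13=32
Step 6: prey: 0+0-0=0; pred: 32+0-9=23
Step 7: prey: 0+0-0=0; pred: 23+0-6=17
Step 8: prey: 0+0-0=0; pred: 17+0-5=12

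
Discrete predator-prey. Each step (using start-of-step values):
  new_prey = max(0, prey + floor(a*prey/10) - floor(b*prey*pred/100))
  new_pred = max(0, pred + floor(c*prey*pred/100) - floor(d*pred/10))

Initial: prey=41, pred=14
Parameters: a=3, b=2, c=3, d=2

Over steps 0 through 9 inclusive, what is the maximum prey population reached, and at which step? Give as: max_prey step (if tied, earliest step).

Step 1: prey: 41+12-11=42; pred: 14+17-2=29
Step 2: prey: 42+12-24=30; pred: 29+36-5=60
Step 3: prey: 30+9-36=3; pred: 60+54-12=102
Step 4: prey: 3+0-6=0; pred: 102+9-20=91
Step 5: prey: 0+0-0=0; pred: 91+0-18=73
Step 6: prey: 0+0-0=0; pred: 73+0-14=59
Step 7: prey: 0+0-0=0; pred: 59+0-11=48
Step 8: prey: 0+0-0=0; pred: 48+0-9=39
Step 9: prey: 0+0-0=0; pred: 39+0-7=32
Max prey = 42 at step 1

Answer: 42 1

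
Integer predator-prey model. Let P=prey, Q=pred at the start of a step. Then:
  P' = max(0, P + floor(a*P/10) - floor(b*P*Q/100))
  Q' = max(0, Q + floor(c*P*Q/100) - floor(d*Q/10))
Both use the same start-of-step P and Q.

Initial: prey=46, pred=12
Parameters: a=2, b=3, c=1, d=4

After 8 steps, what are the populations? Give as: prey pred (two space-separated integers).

Step 1: prey: 46+9-16=39; pred: 12+5-4=13
Step 2: prey: 39+7-15=31; pred: 13+5-5=13
Step 3: prey: 31+6-12=25; pred: 13+4-5=12
Step 4: prey: 25+5-9=21; pred: 12+3-4=11
Step 5: prey: 21+4-6=19; pred: 11+2-4=9
Step 6: prey: 19+3-5=17; pred: 9+1-3=7
Step 7: prey: 17+3-3=17; pred: 7+1-2=6
Step 8: prey: 17+3-3=17; pred: 6+1-2=5

Answer: 17 5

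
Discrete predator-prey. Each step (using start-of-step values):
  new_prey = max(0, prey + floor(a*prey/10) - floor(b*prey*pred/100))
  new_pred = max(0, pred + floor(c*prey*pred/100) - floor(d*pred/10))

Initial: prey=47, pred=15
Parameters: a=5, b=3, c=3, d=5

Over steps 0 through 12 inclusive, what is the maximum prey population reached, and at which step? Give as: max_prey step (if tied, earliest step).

Answer: 49 1

Derivation:
Step 1: prey: 47+23-21=49; pred: 15+21-7=29
Step 2: prey: 49+24-42=31; pred: 29+42-14=57
Step 3: prey: 31+15-53=0; pred: 57+53-28=82
Step 4: prey: 0+0-0=0; pred: 82+0-41=41
Step 5: prey: 0+0-0=0; pred: 41+0-20=21
Step 6: prey: 0+0-0=0; pred: 21+0-10=11
Step 7: prey: 0+0-0=0; pred: 11+0-5=6
Step 8: prey: 0+0-0=0; pred: 6+0-3=3
Step 9: prey: 0+0-0=0; pred: 3+0-1=2
Step 10: prey: 0+0-0=0; pred: 2+0-1=1
Step 11: prey: 0+0-0=0; pred: 1+0-0=1
Step 12: prey: 0+0-0=0; pred: 1+0-0=1
Max prey = 49 at step 1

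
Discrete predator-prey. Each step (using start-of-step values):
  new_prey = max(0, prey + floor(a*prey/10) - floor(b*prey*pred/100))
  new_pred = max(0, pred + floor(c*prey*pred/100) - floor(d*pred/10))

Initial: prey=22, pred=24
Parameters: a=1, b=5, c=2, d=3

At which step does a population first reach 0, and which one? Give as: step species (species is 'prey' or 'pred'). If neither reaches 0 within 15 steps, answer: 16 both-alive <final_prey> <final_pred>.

Answer: 1 prey

Derivation:
Step 1: prey: 22+2-26=0; pred: 24+10-7=27
First extinction: prey at step 1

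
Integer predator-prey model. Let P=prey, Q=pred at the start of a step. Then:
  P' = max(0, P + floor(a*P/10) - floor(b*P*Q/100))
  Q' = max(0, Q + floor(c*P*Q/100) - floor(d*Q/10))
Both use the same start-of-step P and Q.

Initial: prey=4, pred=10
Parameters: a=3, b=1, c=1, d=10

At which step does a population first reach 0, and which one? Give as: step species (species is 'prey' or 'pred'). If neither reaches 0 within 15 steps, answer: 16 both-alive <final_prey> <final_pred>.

Answer: 1 pred

Derivation:
Step 1: prey: 4+1-0=5; pred: 10+0-10=0
First extinction: pred at step 1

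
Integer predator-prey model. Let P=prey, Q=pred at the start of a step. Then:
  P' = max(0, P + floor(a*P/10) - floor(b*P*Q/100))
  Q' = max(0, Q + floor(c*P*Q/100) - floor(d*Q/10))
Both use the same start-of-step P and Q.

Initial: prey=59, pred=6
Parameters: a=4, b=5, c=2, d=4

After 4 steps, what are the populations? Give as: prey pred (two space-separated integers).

Step 1: prey: 59+23-17=65; pred: 6+7-2=11
Step 2: prey: 65+26-35=56; pred: 11+14-4=21
Step 3: prey: 56+22-58=20; pred: 21+23-8=36
Step 4: prey: 20+8-36=0; pred: 36+14-14=36

Answer: 0 36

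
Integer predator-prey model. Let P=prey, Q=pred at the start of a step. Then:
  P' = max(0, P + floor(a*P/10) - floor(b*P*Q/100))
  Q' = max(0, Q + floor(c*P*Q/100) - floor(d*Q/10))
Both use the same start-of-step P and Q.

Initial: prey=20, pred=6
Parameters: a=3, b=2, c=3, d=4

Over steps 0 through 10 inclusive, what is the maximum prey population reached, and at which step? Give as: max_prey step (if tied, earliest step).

Step 1: prey: 20+6-2=24; pred: 6+3-2=7
Step 2: prey: 24+7-3=28; pred: 7+5-2=10
Step 3: prey: 28+8-5=31; pred: 10+8-4=14
Step 4: prey: 31+9-8=32; pred: 14+13-5=22
Step 5: prey: 32+9-14=27; pred: 22+21-8=35
Step 6: prey: 27+8-18=17; pred: 35+28-14=49
Step 7: prey: 17+5-16=6; pred: 49+24-19=54
Step 8: prey: 6+1-6=1; pred: 54+9-21=42
Step 9: prey: 1+0-0=1; pred: 42+1-16=27
Step 10: prey: 1+0-0=1; pred: 27+0-10=17
Max prey = 32 at step 4

Answer: 32 4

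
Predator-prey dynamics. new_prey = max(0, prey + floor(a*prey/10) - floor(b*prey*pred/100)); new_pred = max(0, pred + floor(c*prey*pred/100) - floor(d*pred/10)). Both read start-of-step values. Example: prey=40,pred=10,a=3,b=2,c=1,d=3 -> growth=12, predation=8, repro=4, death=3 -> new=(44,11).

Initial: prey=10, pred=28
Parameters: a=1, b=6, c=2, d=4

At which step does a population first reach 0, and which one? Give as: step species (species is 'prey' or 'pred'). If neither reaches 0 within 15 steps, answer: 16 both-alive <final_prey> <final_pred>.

Step 1: prey: 10+1-16=0; pred: 28+5-11=22
First extinction: prey at step 1

Answer: 1 prey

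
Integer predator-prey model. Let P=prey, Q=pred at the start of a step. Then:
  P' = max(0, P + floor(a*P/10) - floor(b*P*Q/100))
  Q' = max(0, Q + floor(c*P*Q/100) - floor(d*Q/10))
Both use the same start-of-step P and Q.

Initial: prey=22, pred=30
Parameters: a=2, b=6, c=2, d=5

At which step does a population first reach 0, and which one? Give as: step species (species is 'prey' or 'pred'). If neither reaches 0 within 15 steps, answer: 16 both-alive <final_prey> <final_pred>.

Answer: 1 prey

Derivation:
Step 1: prey: 22+4-39=0; pred: 30+13-15=28
First extinction: prey at step 1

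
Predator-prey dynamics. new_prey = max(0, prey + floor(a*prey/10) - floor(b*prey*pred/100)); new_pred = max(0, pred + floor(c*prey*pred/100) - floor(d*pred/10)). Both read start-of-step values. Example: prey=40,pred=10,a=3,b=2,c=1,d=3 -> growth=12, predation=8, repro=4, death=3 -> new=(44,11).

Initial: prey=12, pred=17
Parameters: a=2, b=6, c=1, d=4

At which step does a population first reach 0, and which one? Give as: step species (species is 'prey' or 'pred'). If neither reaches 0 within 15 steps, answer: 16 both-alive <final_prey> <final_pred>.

Answer: 16 both-alive 1 2

Derivation:
Step 1: prey: 12+2-12=2; pred: 17+2-6=13
Step 2: prey: 2+0-1=1; pred: 13+0-5=8
Step 3: prey: 1+0-0=1; pred: 8+0-3=5
Step 4: prey: 1+0-0=1; pred: 5+0-2=3
Step 5: prey: 1+0-0=1; pred: 3+0-1=2
Step 6: prey: 1+0-0=1; pred: 2+0-0=2
Steps 7-15: state stable at prey=1, pred=2 (no change)
No extinction within 15 steps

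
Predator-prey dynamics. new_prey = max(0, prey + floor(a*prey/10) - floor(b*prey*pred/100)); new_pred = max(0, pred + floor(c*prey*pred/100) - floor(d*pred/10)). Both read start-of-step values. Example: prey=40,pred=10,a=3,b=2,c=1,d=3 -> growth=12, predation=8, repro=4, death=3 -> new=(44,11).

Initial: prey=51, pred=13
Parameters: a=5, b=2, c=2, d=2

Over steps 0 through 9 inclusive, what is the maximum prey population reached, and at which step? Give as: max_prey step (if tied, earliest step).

Answer: 64 2

Derivation:
Step 1: prey: 51+25-13=63; pred: 13+13-2=24
Step 2: prey: 63+31-30=64; pred: 24+30-4=50
Step 3: prey: 64+32-64=32; pred: 50+64-10=104
Step 4: prey: 32+16-66=0; pred: 104+66-20=150
Step 5: prey: 0+0-0=0; pred: 150+0-30=120
Step 6: prey: 0+0-0=0; pred: 120+0-24=96
Step 7: prey: 0+0-0=0; pred: 96+0-19=77
Step 8: prey: 0+0-0=0; pred: 77+0-15=62
Step 9: prey: 0+0-0=0; pred: 62+0-12=50
Max prey = 64 at step 2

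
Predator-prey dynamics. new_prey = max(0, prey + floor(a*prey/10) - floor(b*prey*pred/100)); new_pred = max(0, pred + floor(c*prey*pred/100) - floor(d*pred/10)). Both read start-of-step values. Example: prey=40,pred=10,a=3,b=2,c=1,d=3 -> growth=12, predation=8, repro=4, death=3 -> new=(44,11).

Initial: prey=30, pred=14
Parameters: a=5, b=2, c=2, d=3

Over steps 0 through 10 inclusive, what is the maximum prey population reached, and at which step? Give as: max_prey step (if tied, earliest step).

Answer: 42 2

Derivation:
Step 1: prey: 30+15-8=37; pred: 14+8-4=18
Step 2: prey: 37+18-13=42; pred: 18+13-5=26
Step 3: prey: 42+21-21=42; pred: 26+21-7=40
Step 4: prey: 42+21-33=30; pred: 40+33-12=61
Step 5: prey: 30+15-36=9; pred: 61+36-18=79
Step 6: prey: 9+4-14=0; pred: 79+14-23=70
Step 7: prey: 0+0-0=0; pred: 70+0-21=49
Step 8: prey: 0+0-0=0; pred: 49+0-14=35
Step 9: prey: 0+0-0=0; pred: 35+0-10=25
Step 10: prey: 0+0-0=0; pred: 25+0-7=18
Max prey = 42 at step 2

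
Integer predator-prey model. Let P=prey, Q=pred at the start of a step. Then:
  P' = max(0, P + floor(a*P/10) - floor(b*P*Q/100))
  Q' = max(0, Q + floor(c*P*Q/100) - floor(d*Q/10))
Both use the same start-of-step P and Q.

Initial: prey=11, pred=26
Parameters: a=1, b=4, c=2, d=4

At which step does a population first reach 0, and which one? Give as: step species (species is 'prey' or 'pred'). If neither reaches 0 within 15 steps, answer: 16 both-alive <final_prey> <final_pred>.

Step 1: prey: 11+1-11=1; pred: 26+5-10=21
Step 2: prey: 1+0-0=1; pred: 21+0-8=13
Step 3: prey: 1+0-0=1; pred: 13+0-5=8
Step 4: prey: 1+0-0=1; pred: 8+0-3=5
Step 5: prey: 1+0-0=1; pred: 5+0-2=3
Step 6: prey: 1+0-0=1; pred: 3+0-1=2
Step 7: prey: 1+0-0=1; pred: 2+0-0=2
Steps 8-15: state stable at prey=1, pred=2 (no change)
No extinction within 15 steps

Answer: 16 both-alive 1 2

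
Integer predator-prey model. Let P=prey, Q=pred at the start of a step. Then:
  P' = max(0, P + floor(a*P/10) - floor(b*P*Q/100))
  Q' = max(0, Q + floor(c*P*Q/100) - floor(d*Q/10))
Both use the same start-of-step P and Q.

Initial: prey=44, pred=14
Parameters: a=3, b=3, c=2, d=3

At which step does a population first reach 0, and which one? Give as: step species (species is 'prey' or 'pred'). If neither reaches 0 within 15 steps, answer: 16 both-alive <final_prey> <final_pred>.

Step 1: prey: 44+13-18=39; pred: 14+12-4=22
Step 2: prey: 39+11-25=25; pred: 22+17-6=33
Step 3: prey: 25+7-24=8; pred: 33+16-9=40
Step 4: prey: 8+2-9=1; pred: 40+6-12=34
Step 5: prey: 1+0-1=0; pred: 34+0-10=24
First extinction: prey at step 5

Answer: 5 prey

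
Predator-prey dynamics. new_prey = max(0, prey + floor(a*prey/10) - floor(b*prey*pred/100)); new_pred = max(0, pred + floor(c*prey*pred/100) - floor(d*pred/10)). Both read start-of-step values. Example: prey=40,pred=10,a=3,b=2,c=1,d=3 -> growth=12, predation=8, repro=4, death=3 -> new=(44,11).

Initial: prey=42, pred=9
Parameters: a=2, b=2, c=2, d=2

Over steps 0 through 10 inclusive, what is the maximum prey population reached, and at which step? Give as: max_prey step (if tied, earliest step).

Answer: 43 1

Derivation:
Step 1: prey: 42+8-7=43; pred: 9+7-1=15
Step 2: prey: 43+8-12=39; pred: 15+12-3=24
Step 3: prey: 39+7-18=28; pred: 24+18-4=38
Step 4: prey: 28+5-21=12; pred: 38+21-7=52
Step 5: prey: 12+2-12=2; pred: 52+12-10=54
Step 6: prey: 2+0-2=0; pred: 54+2-10=46
Step 7: prey: 0+0-0=0; pred: 46+0-9=37
Step 8: prey: 0+0-0=0; pred: 37+0-7=30
Step 9: prey: 0+0-0=0; pred: 30+0-6=24
Step 10: prey: 0+0-0=0; pred: 24+0-4=20
Max prey = 43 at step 1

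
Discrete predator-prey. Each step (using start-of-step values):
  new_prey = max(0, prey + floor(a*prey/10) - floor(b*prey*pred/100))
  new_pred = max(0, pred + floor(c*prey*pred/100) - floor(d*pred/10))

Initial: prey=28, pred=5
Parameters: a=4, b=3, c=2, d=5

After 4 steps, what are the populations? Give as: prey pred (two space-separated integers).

Answer: 63 12

Derivation:
Step 1: prey: 28+11-4=35; pred: 5+2-2=5
Step 2: prey: 35+14-5=44; pred: 5+3-2=6
Step 3: prey: 44+17-7=54; pred: 6+5-3=8
Step 4: prey: 54+21-12=63; pred: 8+8-4=12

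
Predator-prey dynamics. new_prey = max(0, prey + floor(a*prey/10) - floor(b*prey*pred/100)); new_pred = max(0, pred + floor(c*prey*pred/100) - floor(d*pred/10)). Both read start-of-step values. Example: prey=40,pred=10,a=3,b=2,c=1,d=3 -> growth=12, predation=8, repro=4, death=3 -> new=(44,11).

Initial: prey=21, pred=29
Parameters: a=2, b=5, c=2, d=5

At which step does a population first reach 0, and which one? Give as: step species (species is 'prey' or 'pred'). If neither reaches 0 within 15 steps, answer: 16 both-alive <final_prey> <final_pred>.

Answer: 1 prey

Derivation:
Step 1: prey: 21+4-30=0; pred: 29+12-14=27
First extinction: prey at step 1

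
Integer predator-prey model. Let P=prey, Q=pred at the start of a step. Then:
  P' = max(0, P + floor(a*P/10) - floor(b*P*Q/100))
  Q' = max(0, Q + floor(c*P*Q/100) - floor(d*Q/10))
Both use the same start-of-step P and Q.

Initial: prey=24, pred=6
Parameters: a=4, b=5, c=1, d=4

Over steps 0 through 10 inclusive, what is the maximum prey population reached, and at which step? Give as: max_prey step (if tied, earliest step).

Answer: 78 8

Derivation:
Step 1: prey: 24+9-7=26; pred: 6+1-2=5
Step 2: prey: 26+10-6=30; pred: 5+1-2=4
Step 3: prey: 30+12-6=36; pred: 4+1-1=4
Step 4: prey: 36+14-7=43; pred: 4+1-1=4
Step 5: prey: 43+17-8=52; pred: 4+1-1=4
Step 6: prey: 52+20-10=62; pred: 4+2-1=5
Step 7: prey: 62+24-15=71; pred: 5+3-2=6
Step 8: prey: 71+28-21=78; pred: 6+4-2=8
Step 9: prey: 78+31-31=78; pred: 8+6-3=11
Step 10: prey: 78+31-42=67; pred: 11+8-4=15
Max prey = 78 at step 8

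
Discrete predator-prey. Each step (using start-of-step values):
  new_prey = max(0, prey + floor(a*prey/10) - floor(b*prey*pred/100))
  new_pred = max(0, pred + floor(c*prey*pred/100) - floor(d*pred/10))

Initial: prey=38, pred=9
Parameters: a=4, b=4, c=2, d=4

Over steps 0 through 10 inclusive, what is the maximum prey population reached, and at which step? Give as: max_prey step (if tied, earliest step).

Answer: 40 1

Derivation:
Step 1: prey: 38+15-13=40; pred: 9+6-3=12
Step 2: prey: 40+16-19=37; pred: 12+9-4=17
Step 3: prey: 37+14-25=26; pred: 17+12-6=23
Step 4: prey: 26+10-23=13; pred: 23+11-9=25
Step 5: prey: 13+5-13=5; pred: 25+6-10=21
Step 6: prey: 5+2-4=3; pred: 21+2-8=15
Step 7: prey: 3+1-1=3; pred: 15+0-6=9
Step 8: prey: 3+1-1=3; pred: 9+0-3=6
Step 9: prey: 3+1-0=4; pred: 6+0-2=4
Step 10: prey: 4+1-0=5; pred: 4+0-1=3
Max prey = 40 at step 1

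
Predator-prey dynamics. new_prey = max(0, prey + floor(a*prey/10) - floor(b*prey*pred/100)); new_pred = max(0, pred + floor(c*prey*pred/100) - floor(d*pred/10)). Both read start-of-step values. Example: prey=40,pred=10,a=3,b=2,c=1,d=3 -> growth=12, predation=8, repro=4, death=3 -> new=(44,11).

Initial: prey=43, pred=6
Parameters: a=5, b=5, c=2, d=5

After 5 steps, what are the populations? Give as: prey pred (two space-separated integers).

Answer: 0 32

Derivation:
Step 1: prey: 43+21-12=52; pred: 6+5-3=8
Step 2: prey: 52+26-20=58; pred: 8+8-4=12
Step 3: prey: 58+29-34=53; pred: 12+13-6=19
Step 4: prey: 53+26-50=29; pred: 19+20-9=30
Step 5: prey: 29+14-43=0; pred: 30+17-15=32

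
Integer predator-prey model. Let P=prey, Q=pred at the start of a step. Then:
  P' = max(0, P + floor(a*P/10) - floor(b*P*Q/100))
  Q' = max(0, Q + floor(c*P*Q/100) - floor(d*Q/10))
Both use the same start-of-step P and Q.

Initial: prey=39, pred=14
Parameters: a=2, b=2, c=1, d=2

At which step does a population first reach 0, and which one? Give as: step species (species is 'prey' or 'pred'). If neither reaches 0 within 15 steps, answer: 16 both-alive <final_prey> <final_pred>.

Step 1: prey: 39+7-10=36; pred: 14+5-2=17
Step 2: prey: 36+7-12=31; pred: 17+6-3=20
Step 3: prey: 31+6-12=25; pred: 20+6-4=22
Step 4: prey: 25+5-11=19; pred: 22+5-4=23
Step 5: prey: 19+3-8=14; pred: 23+4-4=23
Step 6: prey: 14+2-6=10; pred: 23+3-4=22
Step 7: prey: 10+2-4=8; pred: 22+2-4=20
Step 8: prey: 8+1-3=6; pred: 20+1-4=17
Step 9: prey: 6+1-2=5; pred: 17+1-3=15
Step 10: prey: 5+1-1=5; pred: 15+0-3=12
Step 11: prey: 5+1-1=5; pred: 12+0-2=10
Step 12: prey: 5+1-1=5; pred: 10+0-2=8
Step 13: prey: 5+1-0=6; pred: 8+0-1=7
Step 14: prey: 6+1-0=7; pred: 7+0-1=6
Step 15: prey: 7+1-0=8; pred: 6+0-1=5
No extinction within 15 steps

Answer: 16 both-alive 8 5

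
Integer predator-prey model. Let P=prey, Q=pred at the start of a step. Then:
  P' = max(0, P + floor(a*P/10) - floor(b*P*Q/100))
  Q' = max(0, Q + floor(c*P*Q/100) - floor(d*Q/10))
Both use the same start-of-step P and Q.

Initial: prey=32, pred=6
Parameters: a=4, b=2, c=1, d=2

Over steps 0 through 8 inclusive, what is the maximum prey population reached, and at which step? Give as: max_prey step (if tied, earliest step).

Step 1: prey: 32+12-3=41; pred: 6+1-1=6
Step 2: prey: 41+16-4=53; pred: 6+2-1=7
Step 3: prey: 53+21-7=67; pred: 7+3-1=9
Step 4: prey: 67+26-12=81; pred: 9+6-1=14
Step 5: prey: 81+32-22=91; pred: 14+11-2=23
Step 6: prey: 91+36-41=86; pred: 23+20-4=39
Step 7: prey: 86+34-67=53; pred: 39+33-7=65
Step 8: prey: 53+21-68=6; pred: 65+34-13=86
Max prey = 91 at step 5

Answer: 91 5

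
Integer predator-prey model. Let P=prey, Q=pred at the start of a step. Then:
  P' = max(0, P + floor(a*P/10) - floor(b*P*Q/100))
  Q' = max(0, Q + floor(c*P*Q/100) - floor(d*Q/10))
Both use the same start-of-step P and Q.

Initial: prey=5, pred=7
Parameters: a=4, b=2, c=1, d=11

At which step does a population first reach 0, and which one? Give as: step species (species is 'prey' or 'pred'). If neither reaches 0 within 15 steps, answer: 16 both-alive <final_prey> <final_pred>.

Answer: 1 pred

Derivation:
Step 1: prey: 5+2-0=7; pred: 7+0-7=0
First extinction: pred at step 1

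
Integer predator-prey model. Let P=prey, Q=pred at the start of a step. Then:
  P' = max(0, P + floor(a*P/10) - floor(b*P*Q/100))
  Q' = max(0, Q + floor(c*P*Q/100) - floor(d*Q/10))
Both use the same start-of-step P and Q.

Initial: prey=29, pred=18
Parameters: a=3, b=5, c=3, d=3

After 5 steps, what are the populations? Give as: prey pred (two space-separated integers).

Step 1: prey: 29+8-26=11; pred: 18+15-5=28
Step 2: prey: 11+3-15=0; pred: 28+9-8=29
Step 3: prey: 0+0-0=0; pred: 29+0-8=21
Step 4: prey: 0+0-0=0; pred: 21+0-6=15
Step 5: prey: 0+0-0=0; pred: 15+0-4=11

Answer: 0 11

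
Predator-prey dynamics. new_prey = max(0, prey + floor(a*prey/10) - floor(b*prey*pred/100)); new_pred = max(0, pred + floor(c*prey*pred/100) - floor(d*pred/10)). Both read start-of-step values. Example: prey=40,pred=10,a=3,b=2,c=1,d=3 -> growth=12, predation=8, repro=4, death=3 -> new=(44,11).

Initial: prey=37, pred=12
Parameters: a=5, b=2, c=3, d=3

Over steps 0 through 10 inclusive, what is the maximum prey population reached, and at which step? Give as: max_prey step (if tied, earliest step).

Answer: 50 2

Derivation:
Step 1: prey: 37+18-8=47; pred: 12+13-3=22
Step 2: prey: 47+23-20=50; pred: 22+31-6=47
Step 3: prey: 50+25-47=28; pred: 47+70-14=103
Step 4: prey: 28+14-57=0; pred: 103+86-30=159
Step 5: prey: 0+0-0=0; pred: 159+0-47=112
Step 6: prey: 0+0-0=0; pred: 112+0-33=79
Step 7: prey: 0+0-0=0; pred: 79+0-23=56
Step 8: prey: 0+0-0=0; pred: 56+0-16=40
Step 9: prey: 0+0-0=0; pred: 40+0-12=28
Step 10: prey: 0+0-0=0; pred: 28+0-8=20
Max prey = 50 at step 2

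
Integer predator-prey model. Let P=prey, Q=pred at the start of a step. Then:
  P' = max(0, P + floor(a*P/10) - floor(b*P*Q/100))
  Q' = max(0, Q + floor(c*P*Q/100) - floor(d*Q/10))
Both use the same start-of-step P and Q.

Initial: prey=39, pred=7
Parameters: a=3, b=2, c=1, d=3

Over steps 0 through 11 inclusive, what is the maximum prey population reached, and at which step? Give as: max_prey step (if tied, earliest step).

Step 1: prey: 39+11-5=45; pred: 7+2-2=7
Step 2: prey: 45+13-6=52; pred: 7+3-2=8
Step 3: prey: 52+15-8=59; pred: 8+4-2=10
Step 4: prey: 59+17-11=65; pred: 10+5-3=12
Step 5: prey: 65+19-15=69; pred: 12+7-3=16
Step 6: prey: 69+20-22=67; pred: 16+11-4=23
Step 7: prey: 67+20-30=57; pred: 23+15-6=32
Step 8: prey: 57+17-36=38; pred: 32+18-9=41
Step 9: prey: 38+11-31=18; pred: 41+15-12=44
Step 10: prey: 18+5-15=8; pred: 44+7-13=38
Step 11: prey: 8+2-6=4; pred: 38+3-11=30
Max prey = 69 at step 5

Answer: 69 5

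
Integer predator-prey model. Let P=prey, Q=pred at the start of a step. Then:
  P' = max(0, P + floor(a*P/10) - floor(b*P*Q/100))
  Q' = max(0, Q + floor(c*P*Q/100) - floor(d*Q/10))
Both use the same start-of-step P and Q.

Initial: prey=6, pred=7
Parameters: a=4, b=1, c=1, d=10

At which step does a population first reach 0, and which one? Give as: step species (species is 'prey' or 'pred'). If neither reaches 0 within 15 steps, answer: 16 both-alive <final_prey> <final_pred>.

Step 1: prey: 6+2-0=8; pred: 7+0-7=0
First extinction: pred at step 1

Answer: 1 pred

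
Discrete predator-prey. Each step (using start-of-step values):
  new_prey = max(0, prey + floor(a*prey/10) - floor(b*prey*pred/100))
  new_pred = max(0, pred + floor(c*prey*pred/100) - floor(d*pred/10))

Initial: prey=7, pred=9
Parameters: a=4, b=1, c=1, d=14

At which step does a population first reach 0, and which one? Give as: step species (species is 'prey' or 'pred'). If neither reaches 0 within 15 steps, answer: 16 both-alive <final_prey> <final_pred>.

Step 1: prey: 7+2-0=9; pred: 9+0-12=0
First extinction: pred at step 1

Answer: 1 pred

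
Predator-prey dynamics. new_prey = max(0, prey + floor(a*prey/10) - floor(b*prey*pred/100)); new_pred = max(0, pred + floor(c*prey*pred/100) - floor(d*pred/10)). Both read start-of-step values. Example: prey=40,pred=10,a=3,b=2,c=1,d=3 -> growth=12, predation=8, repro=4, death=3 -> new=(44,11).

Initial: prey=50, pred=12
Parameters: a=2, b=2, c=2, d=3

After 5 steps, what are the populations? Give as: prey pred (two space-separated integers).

Answer: 0 41

Derivation:
Step 1: prey: 50+10-12=48; pred: 12+12-3=21
Step 2: prey: 48+9-20=37; pred: 21+20-6=35
Step 3: prey: 37+7-25=19; pred: 35+25-10=50
Step 4: prey: 19+3-19=3; pred: 50+19-15=54
Step 5: prey: 3+0-3=0; pred: 54+3-16=41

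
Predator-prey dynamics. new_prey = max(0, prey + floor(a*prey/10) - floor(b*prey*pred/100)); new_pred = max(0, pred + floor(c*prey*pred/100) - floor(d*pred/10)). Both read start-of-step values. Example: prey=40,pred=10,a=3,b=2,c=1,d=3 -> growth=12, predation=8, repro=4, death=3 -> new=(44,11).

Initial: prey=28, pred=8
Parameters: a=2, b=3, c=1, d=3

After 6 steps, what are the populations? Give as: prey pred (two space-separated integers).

Step 1: prey: 28+5-6=27; pred: 8+2-2=8
Step 2: prey: 27+5-6=26; pred: 8+2-2=8
Step 3: prey: 26+5-6=25; pred: 8+2-2=8
Step 4: prey: 25+5-6=24; pred: 8+2-2=8
Step 5: prey: 24+4-5=23; pred: 8+1-2=7
Step 6: prey: 23+4-4=23; pred: 7+1-2=6

Answer: 23 6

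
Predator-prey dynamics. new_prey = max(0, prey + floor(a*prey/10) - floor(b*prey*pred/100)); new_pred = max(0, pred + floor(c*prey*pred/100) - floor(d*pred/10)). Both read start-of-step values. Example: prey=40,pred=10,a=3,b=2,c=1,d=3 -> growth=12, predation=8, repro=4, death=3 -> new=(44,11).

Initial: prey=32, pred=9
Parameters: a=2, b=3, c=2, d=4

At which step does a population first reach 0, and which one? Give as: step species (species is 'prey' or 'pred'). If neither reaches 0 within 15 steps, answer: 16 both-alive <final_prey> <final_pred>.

Step 1: prey: 32+6-8=30; pred: 9+5-3=11
Step 2: prey: 30+6-9=27; pred: 11+6-4=13
Step 3: prey: 27+5-10=22; pred: 13+7-5=15
Step 4: prey: 22+4-9=17; pred: 15+6-6=15
Step 5: prey: 17+3-7=13; pred: 15+5-6=14
Step 6: prey: 13+2-5=10; pred: 14+3-5=12
Step 7: prey: 10+2-3=9; pred: 12+2-4=10
Step 8: prey: 9+1-2=8; pred: 10+1-4=7
Step 9: prey: 8+1-1=8; pred: 7+1-2=6
Step 10: prey: 8+1-1=8; pred: 6+0-2=4
Step 11: prey: 8+1-0=9; pred: 4+0-1=3
Step 12: prey: 9+1-0=10; pred: 3+0-1=2
Step 13: prey: 10+2-0=12; pred: 2+0-0=2
Step 14: prey: 12+2-0=14; pred: 2+0-0=2
Step 15: prey: 14+2-0=16; pred: 2+0-0=2
No extinction within 15 steps

Answer: 16 both-alive 16 2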